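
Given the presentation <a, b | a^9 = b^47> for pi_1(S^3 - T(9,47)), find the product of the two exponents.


The relation is a^9 = b^47.
Product of exponents = 9 * 47
= 423

423


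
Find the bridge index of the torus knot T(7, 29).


The bridge number of T(p,q) is min(p,q).
min(7, 29) = 7

7


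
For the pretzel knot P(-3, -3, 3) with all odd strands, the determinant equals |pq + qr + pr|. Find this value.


Step 1: Compute pq + qr + pr.
pq = (-3)*(-3) = 9
qr = (-3)*3 = -9
pr = (-3)*3 = -9
pq + qr + pr = 9 + (-9) + (-9) = -9
Step 2: Take absolute value.
det(P(-3,-3,3)) = |-9| = 9

9


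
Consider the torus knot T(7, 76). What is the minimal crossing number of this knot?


For a torus knot T(p, q) with gcd(p,q)=1,
the crossing number is min(p*(q-1), q*(p-1)).
p*(q-1) = 7*75 = 525
q*(p-1) = 76*6 = 456
min(525, 456) = 456

456


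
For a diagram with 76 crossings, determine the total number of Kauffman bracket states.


Each crossing contributes 2 choices (A-smoothing or B-smoothing).
Total states = 2^76 = 75557863725914323419136

75557863725914323419136


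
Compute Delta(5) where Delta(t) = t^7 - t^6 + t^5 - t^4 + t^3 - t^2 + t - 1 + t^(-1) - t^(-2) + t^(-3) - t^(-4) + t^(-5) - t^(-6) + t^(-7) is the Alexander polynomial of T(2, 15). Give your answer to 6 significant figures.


Substituting t = 5 into Delta(t) = t^7 - t^6 + t^5 - t^4 + t^3 - t^2 + t - 1 + t^(-1) - t^(-2) + t^(-3) - t^(-4) + t^(-5) - t^(-6) + t^(-7):
Term values: (78125) + (-15625) + (3125) + (-625) + (125) + (-25) + (5) + (-1) + (0.2) + (-0.04) + (0.008) + (-0.0016) + (0.00032) + (-6.4e-05) + (1.28e-05)
Sum = 65104.16667
Rounded to 6 significant figures: 65104.2

65104.2


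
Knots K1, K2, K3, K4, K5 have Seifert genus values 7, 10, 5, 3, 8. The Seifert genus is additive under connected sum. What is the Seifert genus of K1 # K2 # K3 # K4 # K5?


The Seifert genus is additive under connected sum.
Seifert genus(K1 # K2 # K3 # K4 # K5) = (7) + (10) + (5) + (3) + (8)
= 33

33


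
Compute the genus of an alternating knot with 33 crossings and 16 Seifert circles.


For alternating knots, g = (c - s + 1)/2.
= (33 - 16 + 1)/2
= 18/2 = 9

9


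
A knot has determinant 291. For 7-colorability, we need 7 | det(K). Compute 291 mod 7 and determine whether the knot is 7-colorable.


Step 1: A knot is p-colorable if and only if p divides its determinant.
Step 2: Compute 291 mod 7.
291 = 41 * 7 + 4
Step 3: 291 mod 7 = 4
Step 4: The knot is 7-colorable: no

4


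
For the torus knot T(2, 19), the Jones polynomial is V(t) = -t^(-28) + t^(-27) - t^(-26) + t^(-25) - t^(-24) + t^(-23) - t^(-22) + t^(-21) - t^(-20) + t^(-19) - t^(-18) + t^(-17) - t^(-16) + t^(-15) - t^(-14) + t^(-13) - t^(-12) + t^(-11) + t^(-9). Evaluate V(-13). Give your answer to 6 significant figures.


Substituting t = -13 into V(t) = -t^(-28) + t^(-27) - t^(-26) + t^(-25) - t^(-24) + t^(-23) - t^(-22) + t^(-21) - t^(-20) + t^(-19) - t^(-18) + t^(-17) - t^(-16) + t^(-15) - t^(-14) + t^(-13) - t^(-12) + t^(-11) + t^(-9):
  (-)t^(-28) = -6.45039e-32
  (+)t^(-27) = -8.38551e-31
  (-)t^(-26) = -1.09012e-29
  (+)t^(-25) = -1.41715e-28
  (-)t^(-24) = -1.8423e-27
  (+)t^(-23) = -2.39499e-26
  (-)t^(-22) = -3.11348e-25
  (+)t^(-21) = -4.04753e-24
  (-)t^(-20) = -5.26178e-23
  (+)t^(-19) = -6.84032e-22
  (-)t^(-18) = -8.89241e-21
  (+)t^(-17) = -1.15601e-19
  (-)t^(-16) = -1.50282e-18
  (+)t^(-15) = -1.95366e-17
  (-)t^(-14) = -2.53976e-16
  (+)t^(-13) = -3.30169e-15
  (-)t^(-12) = -4.2922e-14
  (+)t^(-11) = -5.57986e-13
  (+)t^(-9) = -9.42996e-11
Sum = (-6.45039e-32) + (-8.38551e-31) + (-1.09012e-29) + (-1.41715e-28) + (-1.8423e-27) + (-2.39499e-26) + (-3.11348e-25) + (-4.04753e-24) + (-5.26178e-23) + (-6.84032e-22) + (-8.89241e-21) + (-1.15601e-19) + (-1.50282e-18) + (-1.95366e-17) + (-2.53976e-16) + (-3.30169e-15) + (-4.2922e-14) + (-5.57986e-13) + (-9.42996e-11)
= -9.490407996e-11
Rounded to 6 significant figures: -9.49041e-11

-9.49041e-11


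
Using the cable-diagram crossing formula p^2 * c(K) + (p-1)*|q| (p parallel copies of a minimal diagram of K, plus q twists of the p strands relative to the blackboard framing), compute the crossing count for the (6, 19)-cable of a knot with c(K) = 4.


Step 1: Each of the c(K) crossings of the companion diagram becomes p*p = p^2 crossings among the p parallel strands, and each of the |q| twists s_1 s_2 ... s_(p-1) adds (p-1) crossings.
  Crossings = p^2 * c(K) + (p-1)*|q|
Step 2: = 6^2 * 4 + (6-1)*19
Step 3: = 36*4 + 5*19
Step 4: = 144 + 95 = 239

239


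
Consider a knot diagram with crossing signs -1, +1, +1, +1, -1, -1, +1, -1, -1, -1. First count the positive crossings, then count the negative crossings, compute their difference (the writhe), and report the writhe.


Step 1: Count positive crossings (+1).
Positive crossings: 4
Step 2: Count negative crossings (-1).
Negative crossings: 6
Step 3: Writhe = (positive) - (negative)
w = 4 - 6 = -2
Step 4: |w| = 2, and w is negative

-2


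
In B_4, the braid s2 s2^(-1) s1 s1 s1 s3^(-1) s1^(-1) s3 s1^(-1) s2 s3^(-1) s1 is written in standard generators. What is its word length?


The word length counts the number of generators (including inverses).
Listing each generator: s2, s2^(-1), s1, s1, s1, s3^(-1), s1^(-1), s3, s1^(-1), s2, s3^(-1), s1
There are 12 generators in this braid word.

12


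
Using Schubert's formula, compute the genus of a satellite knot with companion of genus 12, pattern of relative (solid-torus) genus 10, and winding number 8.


Schubert: g(satellite) = g_rel(pattern) + |winding| * g(companion),
where g_rel(pattern) is the genus of the pattern relative to the solid torus.
= 10 + 8 * 12
= 10 + 96 = 106

106


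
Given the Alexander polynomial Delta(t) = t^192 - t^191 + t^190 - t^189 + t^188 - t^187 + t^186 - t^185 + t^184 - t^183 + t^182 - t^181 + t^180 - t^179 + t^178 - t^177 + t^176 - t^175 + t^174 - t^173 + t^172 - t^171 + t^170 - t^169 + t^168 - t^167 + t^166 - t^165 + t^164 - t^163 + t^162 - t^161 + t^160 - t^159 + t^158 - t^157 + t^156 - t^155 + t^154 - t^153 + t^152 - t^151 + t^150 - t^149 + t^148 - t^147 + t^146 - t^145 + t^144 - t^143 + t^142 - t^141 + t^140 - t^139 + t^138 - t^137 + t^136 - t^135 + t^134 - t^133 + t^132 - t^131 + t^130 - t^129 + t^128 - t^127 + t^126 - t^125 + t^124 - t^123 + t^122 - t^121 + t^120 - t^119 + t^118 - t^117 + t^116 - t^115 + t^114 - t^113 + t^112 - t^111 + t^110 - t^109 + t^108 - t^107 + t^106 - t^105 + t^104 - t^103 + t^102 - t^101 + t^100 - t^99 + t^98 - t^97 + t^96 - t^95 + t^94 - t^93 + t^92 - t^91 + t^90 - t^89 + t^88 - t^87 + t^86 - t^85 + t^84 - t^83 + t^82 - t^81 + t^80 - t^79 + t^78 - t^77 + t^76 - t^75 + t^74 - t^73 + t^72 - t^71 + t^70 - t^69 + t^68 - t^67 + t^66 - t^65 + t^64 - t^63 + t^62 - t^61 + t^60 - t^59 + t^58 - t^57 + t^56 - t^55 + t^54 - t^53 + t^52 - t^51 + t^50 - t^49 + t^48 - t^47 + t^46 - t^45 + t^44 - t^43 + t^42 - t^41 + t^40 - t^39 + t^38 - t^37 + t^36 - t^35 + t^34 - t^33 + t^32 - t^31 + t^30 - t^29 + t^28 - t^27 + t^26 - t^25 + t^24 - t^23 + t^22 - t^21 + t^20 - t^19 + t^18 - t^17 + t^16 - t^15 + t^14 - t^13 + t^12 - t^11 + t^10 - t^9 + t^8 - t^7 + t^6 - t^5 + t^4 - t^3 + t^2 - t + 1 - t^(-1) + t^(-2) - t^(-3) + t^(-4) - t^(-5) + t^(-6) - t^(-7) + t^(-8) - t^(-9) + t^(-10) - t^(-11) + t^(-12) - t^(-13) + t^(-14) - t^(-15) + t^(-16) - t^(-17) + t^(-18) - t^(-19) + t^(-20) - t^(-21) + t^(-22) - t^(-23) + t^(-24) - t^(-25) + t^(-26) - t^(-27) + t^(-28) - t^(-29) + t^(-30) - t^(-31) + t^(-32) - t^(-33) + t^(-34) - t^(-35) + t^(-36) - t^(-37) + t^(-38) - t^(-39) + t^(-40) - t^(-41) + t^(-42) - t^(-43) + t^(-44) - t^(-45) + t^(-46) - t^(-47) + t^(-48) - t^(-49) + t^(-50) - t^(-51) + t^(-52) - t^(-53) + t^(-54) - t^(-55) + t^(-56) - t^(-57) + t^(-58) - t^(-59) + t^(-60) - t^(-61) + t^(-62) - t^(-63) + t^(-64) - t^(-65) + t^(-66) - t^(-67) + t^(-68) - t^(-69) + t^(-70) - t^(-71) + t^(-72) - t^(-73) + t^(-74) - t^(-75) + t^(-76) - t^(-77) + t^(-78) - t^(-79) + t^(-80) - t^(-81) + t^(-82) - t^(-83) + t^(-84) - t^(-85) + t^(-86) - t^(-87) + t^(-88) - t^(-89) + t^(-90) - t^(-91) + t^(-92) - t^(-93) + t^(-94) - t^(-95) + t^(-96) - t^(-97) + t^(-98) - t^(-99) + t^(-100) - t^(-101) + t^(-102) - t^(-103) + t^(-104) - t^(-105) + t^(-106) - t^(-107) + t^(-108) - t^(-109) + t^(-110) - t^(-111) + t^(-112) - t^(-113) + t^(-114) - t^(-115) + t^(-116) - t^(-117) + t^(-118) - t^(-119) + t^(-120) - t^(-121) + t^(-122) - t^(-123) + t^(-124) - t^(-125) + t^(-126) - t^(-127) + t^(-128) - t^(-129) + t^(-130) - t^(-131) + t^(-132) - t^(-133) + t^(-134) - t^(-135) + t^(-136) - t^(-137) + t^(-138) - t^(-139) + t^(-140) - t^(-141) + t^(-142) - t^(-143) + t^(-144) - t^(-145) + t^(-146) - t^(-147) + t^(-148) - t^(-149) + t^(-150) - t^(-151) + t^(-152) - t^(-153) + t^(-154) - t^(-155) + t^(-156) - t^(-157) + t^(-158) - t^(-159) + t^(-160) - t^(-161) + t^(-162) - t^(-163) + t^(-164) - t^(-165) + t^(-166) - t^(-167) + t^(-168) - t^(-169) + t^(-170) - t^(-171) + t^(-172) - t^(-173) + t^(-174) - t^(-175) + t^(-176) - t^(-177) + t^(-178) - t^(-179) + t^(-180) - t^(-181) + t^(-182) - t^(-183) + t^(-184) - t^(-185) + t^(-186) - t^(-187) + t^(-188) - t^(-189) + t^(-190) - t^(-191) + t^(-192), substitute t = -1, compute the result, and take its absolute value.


Step 1: The polynomial has 385 terms with alternating signs, exponents from 192 down to -192.
Step 2: Substitute t = -1. The i-th term has coefficient (-1)^i and exponent (m-i),
  so its value is (-1)^i * (-1)^(m-i) = (-1)^m = 1 for every i.
Step 3: All 385 terms equal 1, so Delta(-1) = 385 * (1) = 385
Step 4: |Delta(-1)| = 385

385


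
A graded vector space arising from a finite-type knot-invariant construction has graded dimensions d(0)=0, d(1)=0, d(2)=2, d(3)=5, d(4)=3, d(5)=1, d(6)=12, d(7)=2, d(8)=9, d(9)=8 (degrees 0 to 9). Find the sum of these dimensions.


Total dimension = d(0) + d(1) + ... + d(9)
= 0 + 0 + 2 + 5 + 3 + 1 + 12 + 2 + 9 + 8
= 42

42


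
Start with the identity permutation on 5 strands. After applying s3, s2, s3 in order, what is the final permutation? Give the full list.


Starting with identity [1, 2, 3, 4, 5].
Apply generators in sequence:
  After s3: [1, 2, 4, 3, 5]
  After s2: [1, 4, 2, 3, 5]
  After s3: [1, 4, 3, 2, 5]
Final permutation: [1, 4, 3, 2, 5]

[1, 4, 3, 2, 5]


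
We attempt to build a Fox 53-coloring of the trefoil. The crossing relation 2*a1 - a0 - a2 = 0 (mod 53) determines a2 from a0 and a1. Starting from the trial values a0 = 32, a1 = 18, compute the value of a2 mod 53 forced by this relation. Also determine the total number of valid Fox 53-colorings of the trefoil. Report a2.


Step 1: Apply the given crossing relation 2*a1 - a0 - a2 = 0 (mod 53).
  a2 = 2*a1 - a0 mod 53
  a2 = 2*18 - 32 mod 53
  a2 = 36 - 32 mod 53
  a2 = 4 mod 53 = 4
Step 2: The trefoil has determinant 3.
  Number of Fox p-colorings (p prime) is p^2 if p = 3, else p.
  Since 53 does not divide 3, only trivial (constant) colorings exist.
  (So the trial a0 = 32, a1 = 18 with a0 != a1 does NOT extend to a valid coloring of the whole trefoil: the other two crossing relations require 3*(a1 - a0) = 0 (mod 53), which fails.)
  Total colorings = 53
Step 3: a2 = 4, total Fox 53-colorings = 53

4


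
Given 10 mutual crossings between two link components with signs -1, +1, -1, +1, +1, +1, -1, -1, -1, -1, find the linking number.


Step 1: Count positive crossings: 4
Step 2: Count negative crossings: 6
Step 3: Sum of signs = 4 - 6 = -2
Step 4: Linking number = sum/2 = -2/2 = -1

-1


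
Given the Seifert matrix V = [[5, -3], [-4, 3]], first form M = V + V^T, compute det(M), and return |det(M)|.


Step 1: Form V + V^T where V = [[5, -3], [-4, 3]]
  V^T = [[5, -4], [-3, 3]]
  V + V^T = [[10, -7], [-7, 6]]
Step 2: det(V + V^T) = 10*6 - (-7)*(-7)
  = 60 - 49 = 11
Step 3: Knot determinant = |det(V + V^T)| = |11| = 11

11


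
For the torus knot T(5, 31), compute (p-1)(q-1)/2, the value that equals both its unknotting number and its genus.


For a torus knot T(p,q), both the unknotting number and genus equal (p-1)(q-1)/2.
= (5-1)(31-1)/2
= 4*30/2
= 120/2 = 60

60


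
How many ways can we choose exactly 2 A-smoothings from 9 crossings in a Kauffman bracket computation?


We choose which 2 of 9 crossings get A-smoothings.
C(9, 2) = 9! / (2! * 7!)
= 36

36


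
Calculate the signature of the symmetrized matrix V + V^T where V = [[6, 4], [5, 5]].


Step 1: V + V^T = [[12, 9], [9, 10]]
Step 2: trace = 22, det = 39
Step 3: Discriminant = 22^2 - 4*39 = 328
Step 4: Eigenvalues: 20.0554, 1.94461
Step 5: Signature = (# positive eigenvalues) - (# negative eigenvalues) = 2

2


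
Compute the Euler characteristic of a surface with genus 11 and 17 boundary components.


chi = 2 - 2g - b
= 2 - 2*11 - 17
= 2 - 22 - 17 = -37

-37


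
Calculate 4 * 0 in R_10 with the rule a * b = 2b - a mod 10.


4 * 0 = 2*0 - 4 mod 10
= 0 - 4 mod 10
= -4 mod 10 = 6

6


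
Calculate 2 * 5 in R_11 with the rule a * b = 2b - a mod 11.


2 * 5 = 2*5 - 2 mod 11
= 10 - 2 mod 11
= 8 mod 11 = 8

8


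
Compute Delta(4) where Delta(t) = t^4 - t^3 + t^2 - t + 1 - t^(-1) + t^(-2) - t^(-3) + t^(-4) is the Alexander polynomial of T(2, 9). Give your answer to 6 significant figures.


Substituting t = 4 into Delta(t) = t^4 - t^3 + t^2 - t + 1 - t^(-1) + t^(-2) - t^(-3) + t^(-4):
Term values: (256) + (-64) + (16) + (-4) + (1) + (-0.25) + (0.0625) + (-0.015625) + (0.00390625)
Sum = 204.8007812
Rounded to 6 significant figures: 204.801

204.801


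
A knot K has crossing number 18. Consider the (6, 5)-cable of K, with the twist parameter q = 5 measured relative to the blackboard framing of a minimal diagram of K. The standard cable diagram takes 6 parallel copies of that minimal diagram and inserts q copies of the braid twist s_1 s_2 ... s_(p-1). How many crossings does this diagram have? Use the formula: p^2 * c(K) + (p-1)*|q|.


Step 1: Each of the c(K) crossings of the companion diagram becomes p*p = p^2 crossings among the p parallel strands, and each of the |q| twists s_1 s_2 ... s_(p-1) adds (p-1) crossings.
  Crossings = p^2 * c(K) + (p-1)*|q|
Step 2: = 6^2 * 18 + (6-1)*5
Step 3: = 36*18 + 5*5
Step 4: = 648 + 25 = 673

673


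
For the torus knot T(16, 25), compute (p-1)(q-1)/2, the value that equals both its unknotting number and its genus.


For a torus knot T(p,q), both the unknotting number and genus equal (p-1)(q-1)/2.
= (16-1)(25-1)/2
= 15*24/2
= 360/2 = 180

180


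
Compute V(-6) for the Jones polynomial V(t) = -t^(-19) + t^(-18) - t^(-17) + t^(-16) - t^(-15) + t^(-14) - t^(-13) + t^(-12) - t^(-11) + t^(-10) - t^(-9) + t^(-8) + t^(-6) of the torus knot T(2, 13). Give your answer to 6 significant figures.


Substituting t = -6 into V(t) = -t^(-19) + t^(-18) - t^(-17) + t^(-16) - t^(-15) + t^(-14) - t^(-13) + t^(-12) - t^(-11) + t^(-10) - t^(-9) + t^(-8) + t^(-6):
  (-)t^(-19) = 1.64107e-15
  (+)t^(-18) = 9.8464e-15
  (-)t^(-17) = 5.90784e-14
  (+)t^(-16) = 3.5447e-13
  (-)t^(-15) = 2.12682e-12
  (+)t^(-14) = 1.27609e-11
  (-)t^(-13) = 7.65656e-11
  (+)t^(-12) = 4.59394e-10
  (-)t^(-11) = 2.75636e-09
  (+)t^(-10) = 1.65382e-08
  (-)t^(-9) = 9.9229e-08
  (+)t^(-8) = 5.95374e-07
  (+)t^(-6) = 2.14335e-05
Sum = (1.64107e-15) + (9.8464e-15) + (5.90784e-14) + (3.5447e-13) + (2.12682e-12) + (1.27609e-11) + (7.65656e-11) + (4.59394e-10) + (2.75636e-09) + (1.65382e-08) + (9.9229e-08) + (5.95374e-07) + (2.14335e-05)
= 2.214791952e-05
Rounded to 6 significant figures: 2.21479e-05

2.21479e-05


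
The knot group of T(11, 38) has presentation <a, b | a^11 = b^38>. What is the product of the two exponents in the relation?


The relation is a^11 = b^38.
Product of exponents = 11 * 38
= 418

418


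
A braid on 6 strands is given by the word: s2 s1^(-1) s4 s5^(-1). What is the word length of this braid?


The word length counts the number of generators (including inverses).
Listing each generator: s2, s1^(-1), s4, s5^(-1)
There are 4 generators in this braid word.

4


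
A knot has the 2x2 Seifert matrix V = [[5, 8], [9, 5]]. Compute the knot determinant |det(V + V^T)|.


Step 1: Form V + V^T where V = [[5, 8], [9, 5]]
  V^T = [[5, 9], [8, 5]]
  V + V^T = [[10, 17], [17, 10]]
Step 2: det(V + V^T) = 10*10 - 17*17
  = 100 - 289 = -189
Step 3: Knot determinant = |det(V + V^T)| = |-189| = 189

189


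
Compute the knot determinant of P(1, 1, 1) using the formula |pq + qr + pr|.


Step 1: Compute pq + qr + pr.
pq = 1*1 = 1
qr = 1*1 = 1
pr = 1*1 = 1
pq + qr + pr = 1 + 1 + 1 = 3
Step 2: Take absolute value.
det(P(1,1,1)) = |3| = 3

3


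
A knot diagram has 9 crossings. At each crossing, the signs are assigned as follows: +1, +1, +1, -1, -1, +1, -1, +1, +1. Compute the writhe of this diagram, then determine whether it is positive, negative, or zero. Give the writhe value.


Step 1: Count positive crossings (+1).
Positive crossings: 6
Step 2: Count negative crossings (-1).
Negative crossings: 3
Step 3: Writhe = (positive) - (negative)
w = 6 - 3 = 3
Step 4: |w| = 3, and w is positive

3


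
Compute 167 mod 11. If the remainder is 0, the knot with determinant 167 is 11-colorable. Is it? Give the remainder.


Step 1: A knot is p-colorable if and only if p divides its determinant.
Step 2: Compute 167 mod 11.
167 = 15 * 11 + 2
Step 3: 167 mod 11 = 2
Step 4: The knot is 11-colorable: no

2


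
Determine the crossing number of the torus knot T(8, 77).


For a torus knot T(p, q) with gcd(p,q)=1,
the crossing number is min(p*(q-1), q*(p-1)).
p*(q-1) = 8*76 = 608
q*(p-1) = 77*7 = 539
min(608, 539) = 539

539


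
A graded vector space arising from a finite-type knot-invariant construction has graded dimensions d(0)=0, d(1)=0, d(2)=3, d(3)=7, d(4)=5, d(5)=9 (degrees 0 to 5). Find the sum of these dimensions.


Total dimension = d(0) + d(1) + ... + d(5)
= 0 + 0 + 3 + 7 + 5 + 9
= 24

24


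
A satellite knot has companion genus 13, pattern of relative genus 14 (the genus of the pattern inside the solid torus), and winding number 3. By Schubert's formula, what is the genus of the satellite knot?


Schubert: g(satellite) = g_rel(pattern) + |winding| * g(companion),
where g_rel(pattern) is the genus of the pattern relative to the solid torus.
= 14 + 3 * 13
= 14 + 39 = 53

53


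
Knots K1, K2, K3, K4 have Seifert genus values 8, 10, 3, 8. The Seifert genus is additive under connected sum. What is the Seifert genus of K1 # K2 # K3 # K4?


The Seifert genus is additive under connected sum.
Seifert genus(K1 # K2 # K3 # K4) = (8) + (10) + (3) + (8)
= 29

29


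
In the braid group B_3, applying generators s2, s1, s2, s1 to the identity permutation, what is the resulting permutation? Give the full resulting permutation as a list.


Starting with identity [1, 2, 3].
Apply generators in sequence:
  After s2: [1, 3, 2]
  After s1: [3, 1, 2]
  After s2: [3, 2, 1]
  After s1: [2, 3, 1]
Final permutation: [2, 3, 1]

[2, 3, 1]


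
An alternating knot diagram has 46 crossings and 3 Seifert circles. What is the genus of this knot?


For alternating knots, g = (c - s + 1)/2.
= (46 - 3 + 1)/2
= 44/2 = 22

22


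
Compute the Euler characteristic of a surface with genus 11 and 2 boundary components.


chi = 2 - 2g - b
= 2 - 2*11 - 2
= 2 - 22 - 2 = -22

-22


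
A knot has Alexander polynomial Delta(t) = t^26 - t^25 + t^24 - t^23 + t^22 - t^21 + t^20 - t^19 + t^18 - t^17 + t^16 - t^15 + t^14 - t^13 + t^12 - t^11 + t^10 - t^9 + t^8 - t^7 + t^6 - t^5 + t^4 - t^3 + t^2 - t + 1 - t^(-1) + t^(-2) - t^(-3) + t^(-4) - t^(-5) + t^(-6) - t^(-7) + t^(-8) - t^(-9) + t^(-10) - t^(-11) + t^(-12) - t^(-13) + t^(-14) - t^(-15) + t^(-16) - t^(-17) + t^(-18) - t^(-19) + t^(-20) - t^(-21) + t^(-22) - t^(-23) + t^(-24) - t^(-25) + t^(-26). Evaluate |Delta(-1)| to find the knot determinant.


Step 1: The polynomial has 53 terms with alternating signs, exponents from 26 down to -26.
Step 2: Substitute t = -1. The i-th term has coefficient (-1)^i and exponent (m-i),
  so its value is (-1)^i * (-1)^(m-i) = (-1)^m = 1 for every i.
Step 3: All 53 terms equal 1, so Delta(-1) = 53 * (1) = 53
Step 4: |Delta(-1)| = 53

53


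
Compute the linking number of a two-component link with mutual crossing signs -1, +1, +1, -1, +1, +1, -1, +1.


Step 1: Count positive crossings: 5
Step 2: Count negative crossings: 3
Step 3: Sum of signs = 5 - 3 = 2
Step 4: Linking number = sum/2 = 2/2 = 1

1


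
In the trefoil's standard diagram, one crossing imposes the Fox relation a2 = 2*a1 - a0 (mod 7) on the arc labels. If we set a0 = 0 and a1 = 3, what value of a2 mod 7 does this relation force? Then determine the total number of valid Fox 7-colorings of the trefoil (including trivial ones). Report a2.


Step 1: Apply the given crossing relation 2*a1 - a0 - a2 = 0 (mod 7).
  a2 = 2*a1 - a0 mod 7
  a2 = 2*3 - 0 mod 7
  a2 = 6 - 0 mod 7
  a2 = 6 mod 7 = 6
Step 2: The trefoil has determinant 3.
  Number of Fox p-colorings (p prime) is p^2 if p = 3, else p.
  Since 7 does not divide 3, only trivial (constant) colorings exist.
  (So the trial a0 = 0, a1 = 3 with a0 != a1 does NOT extend to a valid coloring of the whole trefoil: the other two crossing relations require 3*(a1 - a0) = 0 (mod 7), which fails.)
  Total colorings = 7
Step 3: a2 = 6, total Fox 7-colorings = 7

6


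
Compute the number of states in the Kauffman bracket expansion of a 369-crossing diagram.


Each crossing contributes 2 choices (A-smoothing or B-smoothing).
Total states = 2^369 = 1202453802380202612679414065556140558016349465041059773802132977424491020858679523053413887173001575952350707712

1202453802380202612679414065556140558016349465041059773802132977424491020858679523053413887173001575952350707712


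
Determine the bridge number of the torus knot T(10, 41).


The bridge number of T(p,q) is min(p,q).
min(10, 41) = 10

10


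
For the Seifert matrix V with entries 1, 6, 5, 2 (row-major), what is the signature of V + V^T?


Step 1: V + V^T = [[2, 11], [11, 4]]
Step 2: trace = 6, det = -113
Step 3: Discriminant = 6^2 - 4*(-113) = 488
Step 4: Eigenvalues: 14.0454, -8.04536
Step 5: Signature = (# positive eigenvalues) - (# negative eigenvalues) = 0

0


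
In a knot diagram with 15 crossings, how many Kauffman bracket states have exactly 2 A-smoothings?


We choose which 2 of 15 crossings get A-smoothings.
C(15, 2) = 15! / (2! * 13!)
= 105

105


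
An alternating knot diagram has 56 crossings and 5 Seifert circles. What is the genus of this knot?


For alternating knots, g = (c - s + 1)/2.
= (56 - 5 + 1)/2
= 52/2 = 26

26


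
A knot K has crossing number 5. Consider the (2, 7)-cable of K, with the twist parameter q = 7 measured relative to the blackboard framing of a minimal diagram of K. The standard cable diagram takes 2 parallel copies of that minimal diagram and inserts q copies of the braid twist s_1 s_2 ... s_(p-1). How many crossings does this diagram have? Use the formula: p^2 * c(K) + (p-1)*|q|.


Step 1: Each of the c(K) crossings of the companion diagram becomes p*p = p^2 crossings among the p parallel strands, and each of the |q| twists s_1 s_2 ... s_(p-1) adds (p-1) crossings.
  Crossings = p^2 * c(K) + (p-1)*|q|
Step 2: = 2^2 * 5 + (2-1)*7
Step 3: = 4*5 + 1*7
Step 4: = 20 + 7 = 27

27


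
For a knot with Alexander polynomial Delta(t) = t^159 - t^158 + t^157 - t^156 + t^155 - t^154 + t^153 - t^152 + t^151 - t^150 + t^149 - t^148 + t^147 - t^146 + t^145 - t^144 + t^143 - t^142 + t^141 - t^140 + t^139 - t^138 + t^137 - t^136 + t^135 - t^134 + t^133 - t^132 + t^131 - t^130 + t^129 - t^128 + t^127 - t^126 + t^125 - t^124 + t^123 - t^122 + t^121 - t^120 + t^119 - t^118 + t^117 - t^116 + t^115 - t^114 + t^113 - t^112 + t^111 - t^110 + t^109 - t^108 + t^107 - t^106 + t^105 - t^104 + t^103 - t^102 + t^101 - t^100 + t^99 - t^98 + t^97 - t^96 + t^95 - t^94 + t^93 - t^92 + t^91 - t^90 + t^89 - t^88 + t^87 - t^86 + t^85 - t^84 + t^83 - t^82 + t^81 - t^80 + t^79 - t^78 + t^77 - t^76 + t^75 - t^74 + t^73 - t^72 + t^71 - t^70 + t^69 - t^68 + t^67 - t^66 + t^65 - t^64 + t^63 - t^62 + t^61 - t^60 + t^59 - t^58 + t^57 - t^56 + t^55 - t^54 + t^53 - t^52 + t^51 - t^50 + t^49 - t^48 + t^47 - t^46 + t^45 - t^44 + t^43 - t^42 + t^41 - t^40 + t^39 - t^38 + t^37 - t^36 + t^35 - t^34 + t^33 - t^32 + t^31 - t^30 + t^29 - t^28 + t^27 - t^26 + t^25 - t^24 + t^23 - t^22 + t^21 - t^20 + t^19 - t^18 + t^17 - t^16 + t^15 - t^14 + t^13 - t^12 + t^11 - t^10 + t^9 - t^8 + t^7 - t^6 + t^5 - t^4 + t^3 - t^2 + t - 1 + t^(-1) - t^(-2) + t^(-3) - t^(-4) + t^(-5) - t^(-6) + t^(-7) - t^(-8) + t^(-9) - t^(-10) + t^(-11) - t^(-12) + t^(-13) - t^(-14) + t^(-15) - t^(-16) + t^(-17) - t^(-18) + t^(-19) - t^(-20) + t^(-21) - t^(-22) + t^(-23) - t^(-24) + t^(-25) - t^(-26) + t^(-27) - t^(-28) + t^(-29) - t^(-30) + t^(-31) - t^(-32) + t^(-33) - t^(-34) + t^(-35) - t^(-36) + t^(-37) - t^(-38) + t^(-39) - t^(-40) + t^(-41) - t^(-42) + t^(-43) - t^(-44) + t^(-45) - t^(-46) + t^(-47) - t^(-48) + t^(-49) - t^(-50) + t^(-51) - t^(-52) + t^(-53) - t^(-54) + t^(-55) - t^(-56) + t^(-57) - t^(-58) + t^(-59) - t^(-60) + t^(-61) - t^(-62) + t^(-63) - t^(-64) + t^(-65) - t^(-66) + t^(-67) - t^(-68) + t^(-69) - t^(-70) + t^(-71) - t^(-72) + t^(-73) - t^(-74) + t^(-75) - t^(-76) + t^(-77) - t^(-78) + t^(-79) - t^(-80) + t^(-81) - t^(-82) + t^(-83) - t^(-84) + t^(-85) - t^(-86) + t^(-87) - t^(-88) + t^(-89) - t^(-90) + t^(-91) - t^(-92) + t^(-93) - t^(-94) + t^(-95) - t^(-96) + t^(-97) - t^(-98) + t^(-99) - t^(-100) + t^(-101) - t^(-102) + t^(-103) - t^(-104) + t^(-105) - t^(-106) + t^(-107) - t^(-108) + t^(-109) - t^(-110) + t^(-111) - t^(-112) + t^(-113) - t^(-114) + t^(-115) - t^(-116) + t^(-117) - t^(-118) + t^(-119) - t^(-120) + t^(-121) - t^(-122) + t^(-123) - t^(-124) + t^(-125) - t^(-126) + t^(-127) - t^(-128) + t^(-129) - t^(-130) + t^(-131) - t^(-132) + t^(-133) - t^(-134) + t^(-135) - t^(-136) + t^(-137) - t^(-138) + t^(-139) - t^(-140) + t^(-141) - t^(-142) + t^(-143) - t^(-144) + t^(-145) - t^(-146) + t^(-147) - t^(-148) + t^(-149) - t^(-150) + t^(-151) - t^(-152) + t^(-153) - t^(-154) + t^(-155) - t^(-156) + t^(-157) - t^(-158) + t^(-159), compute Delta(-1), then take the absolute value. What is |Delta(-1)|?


Step 1: The polynomial has 319 terms with alternating signs, exponents from 159 down to -159.
Step 2: Substitute t = -1. The i-th term has coefficient (-1)^i and exponent (m-i),
  so its value is (-1)^i * (-1)^(m-i) = (-1)^m = -1 for every i.
Step 3: All 319 terms equal -1, so Delta(-1) = 319 * (-1) = -319
Step 4: |Delta(-1)| = 319

319


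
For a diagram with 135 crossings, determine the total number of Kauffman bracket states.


Each crossing contributes 2 choices (A-smoothing or B-smoothing).
Total states = 2^135 = 43556142965880123323311949751266331066368

43556142965880123323311949751266331066368


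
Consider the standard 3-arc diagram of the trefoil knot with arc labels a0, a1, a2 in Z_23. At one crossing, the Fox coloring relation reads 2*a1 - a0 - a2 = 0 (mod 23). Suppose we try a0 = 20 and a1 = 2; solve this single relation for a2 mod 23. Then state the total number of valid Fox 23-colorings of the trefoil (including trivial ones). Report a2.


Step 1: Apply the given crossing relation 2*a1 - a0 - a2 = 0 (mod 23).
  a2 = 2*a1 - a0 mod 23
  a2 = 2*2 - 20 mod 23
  a2 = 4 - 20 mod 23
  a2 = -16 mod 23 = 7
Step 2: The trefoil has determinant 3.
  Number of Fox p-colorings (p prime) is p^2 if p = 3, else p.
  Since 23 does not divide 3, only trivial (constant) colorings exist.
  (So the trial a0 = 20, a1 = 2 with a0 != a1 does NOT extend to a valid coloring of the whole trefoil: the other two crossing relations require 3*(a1 - a0) = 0 (mod 23), which fails.)
  Total colorings = 23
Step 3: a2 = 7, total Fox 23-colorings = 23

7


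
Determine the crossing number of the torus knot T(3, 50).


For a torus knot T(p, q) with gcd(p,q)=1,
the crossing number is min(p*(q-1), q*(p-1)).
p*(q-1) = 3*49 = 147
q*(p-1) = 50*2 = 100
min(147, 100) = 100

100


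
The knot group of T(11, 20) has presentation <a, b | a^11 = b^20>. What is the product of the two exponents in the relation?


The relation is a^11 = b^20.
Product of exponents = 11 * 20
= 220

220


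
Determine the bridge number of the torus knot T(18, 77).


The bridge number of T(p,q) is min(p,q).
min(18, 77) = 18

18


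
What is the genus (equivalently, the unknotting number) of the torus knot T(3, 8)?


For a torus knot T(p,q), both the unknotting number and genus equal (p-1)(q-1)/2.
= (3-1)(8-1)/2
= 2*7/2
= 14/2 = 7

7


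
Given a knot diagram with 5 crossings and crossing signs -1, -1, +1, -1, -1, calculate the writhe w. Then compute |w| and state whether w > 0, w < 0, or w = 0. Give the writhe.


Step 1: Count positive crossings (+1).
Positive crossings: 1
Step 2: Count negative crossings (-1).
Negative crossings: 4
Step 3: Writhe = (positive) - (negative)
w = 1 - 4 = -3
Step 4: |w| = 3, and w is negative

-3


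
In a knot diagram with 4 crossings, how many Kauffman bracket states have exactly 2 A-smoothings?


We choose which 2 of 4 crossings get A-smoothings.
C(4, 2) = 4! / (2! * 2!)
= 6

6


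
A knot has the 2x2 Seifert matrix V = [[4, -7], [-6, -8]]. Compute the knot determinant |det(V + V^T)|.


Step 1: Form V + V^T where V = [[4, -7], [-6, -8]]
  V^T = [[4, -6], [-7, -8]]
  V + V^T = [[8, -13], [-13, -16]]
Step 2: det(V + V^T) = 8*(-16) - (-13)*(-13)
  = -128 - 169 = -297
Step 3: Knot determinant = |det(V + V^T)| = |-297| = 297

297


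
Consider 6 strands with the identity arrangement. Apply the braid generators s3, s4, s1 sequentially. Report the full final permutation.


Starting with identity [1, 2, 3, 4, 5, 6].
Apply generators in sequence:
  After s3: [1, 2, 4, 3, 5, 6]
  After s4: [1, 2, 4, 5, 3, 6]
  After s1: [2, 1, 4, 5, 3, 6]
Final permutation: [2, 1, 4, 5, 3, 6]

[2, 1, 4, 5, 3, 6]


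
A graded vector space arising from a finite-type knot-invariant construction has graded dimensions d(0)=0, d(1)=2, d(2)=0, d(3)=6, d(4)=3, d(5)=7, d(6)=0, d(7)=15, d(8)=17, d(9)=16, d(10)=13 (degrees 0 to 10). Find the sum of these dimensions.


Total dimension = d(0) + d(1) + ... + d(10)
= 0 + 2 + 0 + 6 + 3 + 7 + 0 + 15 + 17 + 16 + 13
= 79

79


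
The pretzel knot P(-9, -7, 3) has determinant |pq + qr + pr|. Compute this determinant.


Step 1: Compute pq + qr + pr.
pq = (-9)*(-7) = 63
qr = (-7)*3 = -21
pr = (-9)*3 = -27
pq + qr + pr = 63 + (-21) + (-27) = 15
Step 2: Take absolute value.
det(P(-9,-7,3)) = |15| = 15

15


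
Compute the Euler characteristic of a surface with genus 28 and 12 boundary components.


chi = 2 - 2g - b
= 2 - 2*28 - 12
= 2 - 56 - 12 = -66

-66


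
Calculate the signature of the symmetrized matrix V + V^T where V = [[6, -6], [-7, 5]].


Step 1: V + V^T = [[12, -13], [-13, 10]]
Step 2: trace = 22, det = -49
Step 3: Discriminant = 22^2 - 4*(-49) = 680
Step 4: Eigenvalues: 24.0384, -2.0384
Step 5: Signature = (# positive eigenvalues) - (# negative eigenvalues) = 0

0


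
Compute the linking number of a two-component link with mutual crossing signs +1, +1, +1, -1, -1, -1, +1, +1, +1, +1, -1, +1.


Step 1: Count positive crossings: 8
Step 2: Count negative crossings: 4
Step 3: Sum of signs = 8 - 4 = 4
Step 4: Linking number = sum/2 = 4/2 = 2

2


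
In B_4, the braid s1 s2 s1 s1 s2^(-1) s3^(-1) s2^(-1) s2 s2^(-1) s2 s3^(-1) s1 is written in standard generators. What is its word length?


The word length counts the number of generators (including inverses).
Listing each generator: s1, s2, s1, s1, s2^(-1), s3^(-1), s2^(-1), s2, s2^(-1), s2, s3^(-1), s1
There are 12 generators in this braid word.

12


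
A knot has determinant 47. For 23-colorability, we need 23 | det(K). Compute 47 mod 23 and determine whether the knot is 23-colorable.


Step 1: A knot is p-colorable if and only if p divides its determinant.
Step 2: Compute 47 mod 23.
47 = 2 * 23 + 1
Step 3: 47 mod 23 = 1
Step 4: The knot is 23-colorable: no

1


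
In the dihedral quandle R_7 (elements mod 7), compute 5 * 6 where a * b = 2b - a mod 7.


5 * 6 = 2*6 - 5 mod 7
= 12 - 5 mod 7
= 7 mod 7 = 0

0


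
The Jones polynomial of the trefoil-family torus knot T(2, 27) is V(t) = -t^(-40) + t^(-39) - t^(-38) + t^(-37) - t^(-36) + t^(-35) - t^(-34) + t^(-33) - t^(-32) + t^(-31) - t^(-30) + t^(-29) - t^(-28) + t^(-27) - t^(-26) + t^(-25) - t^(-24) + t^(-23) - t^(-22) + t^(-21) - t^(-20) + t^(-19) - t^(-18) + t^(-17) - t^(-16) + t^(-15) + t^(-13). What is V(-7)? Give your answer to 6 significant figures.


Substituting t = -7 into V(t) = -t^(-40) + t^(-39) - t^(-38) + t^(-37) - t^(-36) + t^(-35) - t^(-34) + t^(-33) - t^(-32) + t^(-31) - t^(-30) + t^(-29) - t^(-28) + t^(-27) - t^(-26) + t^(-25) - t^(-24) + t^(-23) - t^(-22) + t^(-21) - t^(-20) + t^(-19) - t^(-18) + t^(-17) - t^(-16) + t^(-15) + t^(-13):
  (-)t^(-40) = -1.57065e-34
  (+)t^(-39) = -1.09945e-33
  (-)t^(-38) = -7.69617e-33
  (+)t^(-37) = -5.38732e-32
  (-)t^(-36) = -3.77112e-31
  (+)t^(-35) = -2.63979e-30
  (-)t^(-34) = -1.84785e-29
  (+)t^(-33) = -1.29349e-28
  (-)t^(-32) = -9.05446e-28
  (+)t^(-31) = -6.33812e-27
  (-)t^(-30) = -4.43669e-26
  (+)t^(-29) = -3.10568e-25
  (-)t^(-28) = -2.17398e-24
  (+)t^(-27) = -1.52178e-23
  (-)t^(-26) = -1.06525e-22
  (+)t^(-25) = -7.45674e-22
  (-)t^(-24) = -5.21972e-21
  (+)t^(-23) = -3.6538e-20
  (-)t^(-22) = -2.55766e-19
  (+)t^(-21) = -1.79036e-18
  (-)t^(-20) = -1.25325e-17
  (+)t^(-19) = -8.77278e-17
  (-)t^(-18) = -6.14095e-16
  (+)t^(-17) = -4.29866e-15
  (-)t^(-16) = -3.00906e-14
  (+)t^(-15) = -2.10634e-13
  (+)t^(-13) = -1.03211e-11
Sum = (-1.57065e-34) + (-1.09945e-33) + (-7.69617e-33) + (-5.38732e-32) + (-3.77112e-31) + (-2.63979e-30) + (-1.84785e-29) + (-1.29349e-28) + (-9.05446e-28) + (-6.33812e-27) + (-4.43669e-26) + (-3.10568e-25) + (-2.17398e-24) + (-1.52178e-23) + (-1.06525e-22) + (-7.45674e-22) + (-5.21972e-21) + (-3.6538e-20) + (-2.55766e-19) + (-1.79036e-18) + (-1.25325e-17) + (-8.77278e-17) + (-6.14095e-16) + (-4.29866e-15) + (-3.00906e-14) + (-2.10634e-13) + (-1.03211e-11)
= -1.056682816e-11
Rounded to 6 significant figures: -1.05668e-11

-1.05668e-11


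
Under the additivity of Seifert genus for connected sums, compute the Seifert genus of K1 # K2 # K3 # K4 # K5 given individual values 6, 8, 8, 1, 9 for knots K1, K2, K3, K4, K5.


The Seifert genus is additive under connected sum.
Seifert genus(K1 # K2 # K3 # K4 # K5) = (6) + (8) + (8) + (1) + (9)
= 32

32


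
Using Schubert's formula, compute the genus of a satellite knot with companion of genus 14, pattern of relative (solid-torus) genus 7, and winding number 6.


Schubert: g(satellite) = g_rel(pattern) + |winding| * g(companion),
where g_rel(pattern) is the genus of the pattern relative to the solid torus.
= 7 + 6 * 14
= 7 + 84 = 91

91


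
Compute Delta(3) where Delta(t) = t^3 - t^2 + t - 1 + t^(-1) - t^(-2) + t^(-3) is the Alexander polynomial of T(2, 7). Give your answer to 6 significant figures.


Substituting t = 3 into Delta(t) = t^3 - t^2 + t - 1 + t^(-1) - t^(-2) + t^(-3):
Term values: (27) + (-9) + (3) + (-1) + (0.333333) + (-0.111111) + (0.037037)
Sum = 20.25925926
Rounded to 6 significant figures: 20.2593

20.2593


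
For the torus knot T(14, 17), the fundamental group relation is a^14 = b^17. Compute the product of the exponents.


The relation is a^14 = b^17.
Product of exponents = 14 * 17
= 238

238


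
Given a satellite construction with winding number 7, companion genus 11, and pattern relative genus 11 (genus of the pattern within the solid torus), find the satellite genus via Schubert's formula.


Schubert: g(satellite) = g_rel(pattern) + |winding| * g(companion),
where g_rel(pattern) is the genus of the pattern relative to the solid torus.
= 11 + 7 * 11
= 11 + 77 = 88

88


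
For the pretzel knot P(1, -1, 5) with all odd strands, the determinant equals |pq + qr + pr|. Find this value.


Step 1: Compute pq + qr + pr.
pq = 1*(-1) = -1
qr = (-1)*5 = -5
pr = 1*5 = 5
pq + qr + pr = -1 + (-5) + 5 = -1
Step 2: Take absolute value.
det(P(1,-1,5)) = |-1| = 1

1


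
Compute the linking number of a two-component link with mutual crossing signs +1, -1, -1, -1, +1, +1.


Step 1: Count positive crossings: 3
Step 2: Count negative crossings: 3
Step 3: Sum of signs = 3 - 3 = 0
Step 4: Linking number = sum/2 = 0/2 = 0

0


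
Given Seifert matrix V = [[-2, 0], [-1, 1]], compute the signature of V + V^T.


Step 1: V + V^T = [[-4, -1], [-1, 2]]
Step 2: trace = -2, det = -9
Step 3: Discriminant = (-2)^2 - 4*(-9) = 40
Step 4: Eigenvalues: 2.16228, -4.16228
Step 5: Signature = (# positive eigenvalues) - (# negative eigenvalues) = 0

0


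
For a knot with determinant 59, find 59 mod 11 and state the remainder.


Step 1: A knot is p-colorable if and only if p divides its determinant.
Step 2: Compute 59 mod 11.
59 = 5 * 11 + 4
Step 3: 59 mod 11 = 4
Step 4: The knot is 11-colorable: no

4


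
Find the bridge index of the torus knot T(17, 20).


The bridge number of T(p,q) is min(p,q).
min(17, 20) = 17

17


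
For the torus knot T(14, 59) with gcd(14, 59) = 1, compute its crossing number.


For a torus knot T(p, q) with gcd(p,q)=1,
the crossing number is min(p*(q-1), q*(p-1)).
p*(q-1) = 14*58 = 812
q*(p-1) = 59*13 = 767
min(812, 767) = 767

767


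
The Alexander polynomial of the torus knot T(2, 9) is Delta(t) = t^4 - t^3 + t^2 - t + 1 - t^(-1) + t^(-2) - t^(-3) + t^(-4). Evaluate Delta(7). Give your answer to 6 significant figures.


Substituting t = 7 into Delta(t) = t^4 - t^3 + t^2 - t + 1 - t^(-1) + t^(-2) - t^(-3) + t^(-4):
Term values: (2401) + (-343) + (49) + (-7) + (1) + (-0.142857) + (0.0204082) + (-0.00291545) + (0.000416493)
Sum = 2100.875052
Rounded to 6 significant figures: 2100.88

2100.88


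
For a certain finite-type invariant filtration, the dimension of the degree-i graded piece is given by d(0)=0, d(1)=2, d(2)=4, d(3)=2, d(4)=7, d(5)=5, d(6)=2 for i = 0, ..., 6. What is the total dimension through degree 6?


Total dimension = d(0) + d(1) + ... + d(6)
= 0 + 2 + 4 + 2 + 7 + 5 + 2
= 22

22


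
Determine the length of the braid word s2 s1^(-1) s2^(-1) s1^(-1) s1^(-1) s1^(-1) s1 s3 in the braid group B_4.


The word length counts the number of generators (including inverses).
Listing each generator: s2, s1^(-1), s2^(-1), s1^(-1), s1^(-1), s1^(-1), s1, s3
There are 8 generators in this braid word.

8


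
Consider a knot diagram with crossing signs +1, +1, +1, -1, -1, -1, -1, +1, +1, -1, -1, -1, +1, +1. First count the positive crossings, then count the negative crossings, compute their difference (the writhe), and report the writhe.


Step 1: Count positive crossings (+1).
Positive crossings: 7
Step 2: Count negative crossings (-1).
Negative crossings: 7
Step 3: Writhe = (positive) - (negative)
w = 7 - 7 = 0
Step 4: |w| = 0, and w is zero

0


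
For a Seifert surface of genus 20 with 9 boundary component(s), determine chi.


chi = 2 - 2g - b
= 2 - 2*20 - 9
= 2 - 40 - 9 = -47

-47


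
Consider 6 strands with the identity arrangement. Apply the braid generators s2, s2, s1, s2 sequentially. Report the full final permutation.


Starting with identity [1, 2, 3, 4, 5, 6].
Apply generators in sequence:
  After s2: [1, 3, 2, 4, 5, 6]
  After s2: [1, 2, 3, 4, 5, 6]
  After s1: [2, 1, 3, 4, 5, 6]
  After s2: [2, 3, 1, 4, 5, 6]
Final permutation: [2, 3, 1, 4, 5, 6]

[2, 3, 1, 4, 5, 6]


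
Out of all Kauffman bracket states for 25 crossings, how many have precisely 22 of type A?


We choose which 22 of 25 crossings get A-smoothings.
C(25, 22) = 25! / (22! * 3!)
= 2300

2300


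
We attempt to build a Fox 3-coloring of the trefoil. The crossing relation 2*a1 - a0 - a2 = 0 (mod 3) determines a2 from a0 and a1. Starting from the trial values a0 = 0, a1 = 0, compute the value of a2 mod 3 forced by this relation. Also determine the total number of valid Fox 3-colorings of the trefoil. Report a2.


Step 1: Apply the given crossing relation 2*a1 - a0 - a2 = 0 (mod 3).
  a2 = 2*a1 - a0 mod 3
  a2 = 2*0 - 0 mod 3
  a2 = 0 - 0 mod 3
  a2 = 0 mod 3 = 0
Step 2: The trefoil has determinant 3.
  Number of Fox p-colorings (p prime) is p^2 if p = 3, else p.
  Since p = 3 divides det = 3, the trefoil is 3-colorable.
  (Indeed for p = 3 any choice of a0, a1 extends to a valid coloring; the trial (a0, a1, a2) = (0, 0, 0) satisfies all three crossing relations.)
  Total colorings = 3^2 = 9
Step 3: a2 = 0, total Fox 3-colorings = 9

0
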